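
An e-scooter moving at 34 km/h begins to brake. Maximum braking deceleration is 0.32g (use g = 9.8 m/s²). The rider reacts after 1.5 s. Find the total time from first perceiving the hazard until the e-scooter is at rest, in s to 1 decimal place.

34 km/h ÷ 3.6 = 9.4444 m/s.
a = 0.32 × 9.8 = 3.136 m/s².
Braking time = v/a = 9.4444 / 3.136 = 3.012 s.
Total = 1.5 + 3.012 = 4.512 s.

Total time ≈ 4.5 s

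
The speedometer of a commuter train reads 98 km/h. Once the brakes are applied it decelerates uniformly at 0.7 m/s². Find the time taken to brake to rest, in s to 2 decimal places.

98 km/h ÷ 3.6 = 27.2222 m/s.
Braking time = v/a = 27.2222 / 0.700 = 38.889 s.

Braking time ≈ 38.89 s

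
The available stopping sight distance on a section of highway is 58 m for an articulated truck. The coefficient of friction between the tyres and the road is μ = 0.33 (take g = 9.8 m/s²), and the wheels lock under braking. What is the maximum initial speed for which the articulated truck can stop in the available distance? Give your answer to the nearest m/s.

Maximum speed ≈ 19 m/s

a = μg = 0.33 × 9.8 = 3.234 m/s².
v²/(2a) = d ⇒ v = √(2 × 3.234 × 58) = √375.14 = 19.3685 m/s.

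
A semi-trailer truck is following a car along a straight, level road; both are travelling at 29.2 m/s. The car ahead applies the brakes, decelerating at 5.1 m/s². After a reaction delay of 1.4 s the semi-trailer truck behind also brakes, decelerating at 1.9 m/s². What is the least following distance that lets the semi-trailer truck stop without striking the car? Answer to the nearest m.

Minimum gap ≈ 182 m

Leader travels v²/(2a_L) = 852.640 / 10.200 = 83.592 m before stopping.
Follower covers v·t_r = 29.2000 × 1.4 = 40.880 m while reacting, then v²/(2a_F) = 852.640 / 3.800 = 224.379 m while braking, for a total of 40.880 + 224.379 = 265.259 m.
Since a_F ≤ a_L and the follower starts braking later, the follower is never slower than the leader, so the closest approach is when both have stopped.
Minimum gap = 265.259 − 83.592 = 181.667 m.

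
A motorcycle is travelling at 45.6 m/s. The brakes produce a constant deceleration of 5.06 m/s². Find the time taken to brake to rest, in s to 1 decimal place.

Braking time = v/a = 45.6000 / 5.060 = 9.012 s.

Braking time ≈ 9.0 s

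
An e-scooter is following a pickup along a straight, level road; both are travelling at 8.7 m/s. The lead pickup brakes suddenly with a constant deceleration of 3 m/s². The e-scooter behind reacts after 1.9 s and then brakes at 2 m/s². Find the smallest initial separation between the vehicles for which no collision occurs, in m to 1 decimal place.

Leader travels v²/(2a_L) = 75.690 / 6.000 = 12.615 m before stopping.
Follower covers v·t_r = 8.7000 × 1.9 = 16.530 m while reacting, then v²/(2a_F) = 75.690 / 4.000 = 18.922 m while braking, for a total of 16.530 + 18.922 = 35.452 m.
Since a_F ≤ a_L and the follower starts braking later, the follower is never slower than the leader, so the closest approach is when both have stopped.
Minimum gap = 35.452 − 12.615 = 22.837 m.

Minimum gap ≈ 22.8 m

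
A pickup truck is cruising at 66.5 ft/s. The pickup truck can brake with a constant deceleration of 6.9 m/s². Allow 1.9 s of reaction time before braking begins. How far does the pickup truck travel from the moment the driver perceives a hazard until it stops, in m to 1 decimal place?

Total stopping distance ≈ 68.3 m

66.5 ft/s × 0.3048 = 20.2692 m/s.
Reaction distance = v·t_r = 20.2692 × 1.9 = 38.511 m.
Braking distance = v²/(2a) = 20.2692² / (2 × 6.900) = 410.840 / 13.800 = 29.771 m.
Total = 38.511 + 29.771 = 68.282 m.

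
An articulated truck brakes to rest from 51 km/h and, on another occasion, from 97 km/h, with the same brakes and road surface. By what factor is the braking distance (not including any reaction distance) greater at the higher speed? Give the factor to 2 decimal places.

Braking distance d = v²/(2a), so with a fixed, d ∝ v².
Factor = (97/51)² = 1.9020² = 3.6176.

Factor ≈ 3.62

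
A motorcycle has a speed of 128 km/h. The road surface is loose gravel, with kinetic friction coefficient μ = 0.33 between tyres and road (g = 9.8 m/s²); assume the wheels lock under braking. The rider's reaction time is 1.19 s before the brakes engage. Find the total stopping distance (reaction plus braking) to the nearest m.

128 km/h ÷ 3.6 = 35.5556 m/s.
a = μg = 0.33 × 9.8 = 3.234 m/s².
Reaction distance = v·t_r = 35.5556 × 1.19 = 42.311 m.
Braking distance = v²/(2a) = 35.5556² / (2 × 3.234) = 1264.201 / 6.468 = 195.455 m.
Total = 42.311 + 195.455 = 237.766 m.

Total stopping distance ≈ 238 m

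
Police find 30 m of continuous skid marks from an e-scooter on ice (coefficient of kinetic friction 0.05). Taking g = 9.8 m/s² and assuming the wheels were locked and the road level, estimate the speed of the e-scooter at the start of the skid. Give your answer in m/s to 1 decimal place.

Deceleration a = μg = 0.05 × 9.8 = 0.490 m/s².
v = √(2a·d) = √(2 × 0.490 × 30) = √29.400 = 5.4222 m/s.

Initial speed ≈ 5.4 m/s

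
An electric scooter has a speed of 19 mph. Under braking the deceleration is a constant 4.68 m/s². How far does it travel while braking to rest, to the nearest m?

19 mph × 0.44704 = 8.4938 m/s.
Braking distance = v²/(2a) = 8.4938² / (2 × 4.680) = 72.145 / 9.360 = 7.708 m.

Braking distance ≈ 8 m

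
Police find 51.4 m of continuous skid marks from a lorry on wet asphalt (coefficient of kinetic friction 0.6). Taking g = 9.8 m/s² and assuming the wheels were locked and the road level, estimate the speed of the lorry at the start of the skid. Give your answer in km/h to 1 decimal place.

Initial speed ≈ 88.5 km/h

Deceleration a = μg = 0.6 × 9.8 = 5.880 m/s².
v = √(2a·d) = √(2 × 5.880 × 51.4) = √604.464 = 24.5858 m/s.
= 24.5858 × 3.6 = 88.509 km/h.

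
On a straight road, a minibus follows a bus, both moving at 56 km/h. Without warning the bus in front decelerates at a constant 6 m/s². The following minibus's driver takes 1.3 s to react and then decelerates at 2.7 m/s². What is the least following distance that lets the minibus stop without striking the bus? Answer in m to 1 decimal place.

56 km/h ÷ 3.6 = 15.5556 m/s.
Leader travels v²/(2a_L) = 241.977 / 12.000 = 20.165 m before stopping.
Follower covers v·t_r = 15.5556 × 1.3 = 20.222 m while reacting, then v²/(2a_F) = 241.977 / 5.400 = 44.811 m while braking, for a total of 20.222 + 44.811 = 65.033 m.
Since a_F ≤ a_L and the follower starts braking later, the follower is never slower than the leader, so the closest approach is when both have stopped.
Minimum gap = 65.033 − 20.165 = 44.868 m.

Minimum gap ≈ 44.9 m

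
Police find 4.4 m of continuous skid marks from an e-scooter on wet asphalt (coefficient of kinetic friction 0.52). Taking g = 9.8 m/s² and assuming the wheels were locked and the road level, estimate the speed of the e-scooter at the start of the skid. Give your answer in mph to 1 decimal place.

Initial speed ≈ 15.0 mph

Deceleration a = μg = 0.52 × 9.8 = 5.096 m/s².
v = √(2a·d) = √(2 × 5.096 × 4.4) = √44.845 = 6.6966 m/s.
= 6.6966 ÷ 0.44704 = 14.980 mph.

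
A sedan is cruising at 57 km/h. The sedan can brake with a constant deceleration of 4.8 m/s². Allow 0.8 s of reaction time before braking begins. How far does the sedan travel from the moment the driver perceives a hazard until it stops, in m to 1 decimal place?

Total stopping distance ≈ 38.8 m

57 km/h ÷ 3.6 = 15.8333 m/s.
Reaction distance = v·t_r = 15.8333 × 0.8 = 12.667 m.
Braking distance = v²/(2a) = 15.8333² / (2 × 4.800) = 250.693 / 9.600 = 26.114 m.
Total = 12.667 + 26.114 = 38.781 m.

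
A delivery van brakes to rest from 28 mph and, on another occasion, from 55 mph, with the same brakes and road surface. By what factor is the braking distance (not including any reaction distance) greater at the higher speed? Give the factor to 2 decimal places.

Braking distance d = v²/(2a), so with a fixed, d ∝ v².
Factor = (55/28)² = 1.9643² = 3.8585.

Factor ≈ 3.86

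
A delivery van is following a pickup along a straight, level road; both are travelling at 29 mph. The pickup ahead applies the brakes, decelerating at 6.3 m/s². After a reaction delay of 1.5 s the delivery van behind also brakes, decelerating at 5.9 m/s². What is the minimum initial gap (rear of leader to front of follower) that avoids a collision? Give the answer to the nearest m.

Minimum gap ≈ 20 m

29 mph × 0.44704 = 12.9642 m/s.
Leader travels v²/(2a_L) = 168.070 / 12.600 = 13.339 m before stopping.
Follower covers v·t_r = 12.9642 × 1.5 = 19.446 m while reacting, then v²/(2a_F) = 168.070 / 11.800 = 14.243 m while braking, for a total of 19.446 + 14.243 = 33.689 m.
Since a_F ≤ a_L and the follower starts braking later, the follower is never slower than the leader, so the closest approach is when both have stopped.
Minimum gap = 33.689 − 13.339 = 20.350 m.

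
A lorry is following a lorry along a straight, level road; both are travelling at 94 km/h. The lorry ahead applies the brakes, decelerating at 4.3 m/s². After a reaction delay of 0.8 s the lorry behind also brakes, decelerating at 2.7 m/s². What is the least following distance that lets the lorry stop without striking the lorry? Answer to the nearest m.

94 km/h ÷ 3.6 = 26.1111 m/s.
Leader travels v²/(2a_L) = 681.790 / 8.600 = 79.278 m before stopping.
Follower covers v·t_r = 26.1111 × 0.8 = 20.889 m while reacting, then v²/(2a_F) = 681.790 / 5.400 = 126.257 m while braking, for a total of 20.889 + 126.257 = 147.146 m.
Since a_F ≤ a_L and the follower starts braking later, the follower is never slower than the leader, so the closest approach is when both have stopped.
Minimum gap = 147.146 − 79.278 = 67.868 m.

Minimum gap ≈ 68 m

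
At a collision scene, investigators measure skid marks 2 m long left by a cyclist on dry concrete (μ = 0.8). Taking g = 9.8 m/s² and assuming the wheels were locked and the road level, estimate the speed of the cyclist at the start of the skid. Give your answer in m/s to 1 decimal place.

Deceleration a = μg = 0.8 × 9.8 = 7.840 m/s².
v = √(2a·d) = √(2 × 7.840 × 2) = √31.360 = 5.6000 m/s.

Initial speed ≈ 5.6 m/s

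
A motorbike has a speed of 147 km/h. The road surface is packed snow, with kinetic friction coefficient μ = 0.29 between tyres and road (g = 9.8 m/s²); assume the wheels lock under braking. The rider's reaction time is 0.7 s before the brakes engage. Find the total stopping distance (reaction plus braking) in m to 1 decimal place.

147 km/h ÷ 3.6 = 40.8333 m/s.
a = μg = 0.29 × 9.8 = 2.842 m/s².
Reaction distance = v·t_r = 40.8333 × 0.7 = 28.583 m.
Braking distance = v²/(2a) = 40.8333² / (2 × 2.842) = 1667.358 / 5.684 = 293.342 m.
Total = 28.583 + 293.342 = 321.925 m.

Total stopping distance ≈ 321.9 m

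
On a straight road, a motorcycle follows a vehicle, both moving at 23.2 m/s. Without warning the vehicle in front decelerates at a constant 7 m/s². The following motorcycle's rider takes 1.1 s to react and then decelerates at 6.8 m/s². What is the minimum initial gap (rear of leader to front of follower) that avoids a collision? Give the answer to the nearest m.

Leader travels v²/(2a_L) = 538.240 / 14.000 = 38.446 m before stopping.
Follower covers v·t_r = 23.2000 × 1.1 = 25.520 m while reacting, then v²/(2a_F) = 538.240 / 13.600 = 39.576 m while braking, for a total of 25.520 + 39.576 = 65.096 m.
Since a_F ≤ a_L and the follower starts braking later, the follower is never slower than the leader, so the closest approach is when both have stopped.
Minimum gap = 65.096 − 38.446 = 26.650 m.

Minimum gap ≈ 27 m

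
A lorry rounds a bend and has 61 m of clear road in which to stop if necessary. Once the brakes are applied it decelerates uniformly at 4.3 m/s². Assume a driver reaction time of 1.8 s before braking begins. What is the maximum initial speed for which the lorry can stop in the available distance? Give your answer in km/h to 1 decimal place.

Stopping distance: v·t_r + v²/(2a) = 61 with t_r = 1.8 s and a = 4.300 m/s².
So v² + 15.480 v − 524.60 = 0.
Positive root: v = −a·t_r + √((a·t_r)² + 2a·d) = −7.740 + √(59.908 + 524.60) = 16.4366 m/s.
16.4366 m/s × 3.6 = 59.172 km/h.

Maximum speed ≈ 59.2 km/h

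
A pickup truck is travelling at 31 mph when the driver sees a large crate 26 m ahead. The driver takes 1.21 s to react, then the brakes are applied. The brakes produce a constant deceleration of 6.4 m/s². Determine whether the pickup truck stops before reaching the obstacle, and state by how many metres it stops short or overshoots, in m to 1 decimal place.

No — it overshoots by 5.8 m

31 mph × 0.44704 = 13.8582 m/s.
Reaction distance = 13.8582 × 1.21 = 16.768 m.
Braking distance = v²/(2a) = 192.050 / 12.800 = 15.004 m.
Total stopping distance = 16.768 + 15.004 = 31.772 m, vs 26 m available — it cannot stop in time and overshoots by 31.772 − 26 = 5.772 m.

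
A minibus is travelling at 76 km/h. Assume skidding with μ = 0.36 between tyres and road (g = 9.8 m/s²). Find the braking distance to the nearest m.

Braking distance ≈ 63 m

76 km/h ÷ 3.6 = 21.1111 m/s.
a = μg = 0.36 × 9.8 = 3.528 m/s².
Braking distance = v²/(2a) = 21.1111² / (2 × 3.528) = 445.679 / 7.056 = 63.163 m.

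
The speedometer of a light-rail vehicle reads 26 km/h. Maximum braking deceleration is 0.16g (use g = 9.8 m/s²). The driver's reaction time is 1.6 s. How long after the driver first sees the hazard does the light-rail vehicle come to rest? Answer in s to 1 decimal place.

26 km/h ÷ 3.6 = 7.2222 m/s.
a = 0.16 × 9.8 = 1.568 m/s².
Braking time = v/a = 7.2222 / 1.568 = 4.606 s.
Total = 1.6 + 4.606 = 6.206 s.

Total time ≈ 6.2 s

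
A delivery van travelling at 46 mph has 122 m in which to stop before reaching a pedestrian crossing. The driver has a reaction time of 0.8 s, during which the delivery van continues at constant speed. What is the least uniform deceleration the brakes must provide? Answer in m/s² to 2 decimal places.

46 mph × 0.44704 = 20.5638 m/s.
Distance covered during reaction = 20.5638 × 0.8 = 16.451 m.
Distance available for braking: 122 − 16.451 = 105.549 m.
v² = 2a·d ⇒ a = v²/(2d) = 20.5638² / (2 × 105.549) = 422.870 / 211.098 = 2.0032 m/s².

Required deceleration ≈ 2.00 m/s²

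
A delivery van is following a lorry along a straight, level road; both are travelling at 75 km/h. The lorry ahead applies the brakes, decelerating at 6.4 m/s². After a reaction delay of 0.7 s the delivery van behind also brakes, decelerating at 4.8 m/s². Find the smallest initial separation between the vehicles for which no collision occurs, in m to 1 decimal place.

75 km/h ÷ 3.6 = 20.8333 m/s.
Leader travels v²/(2a_L) = 434.026 / 12.800 = 33.908 m before stopping.
Follower covers v·t_r = 20.8333 × 0.7 = 14.583 m while reacting, then v²/(2a_F) = 434.026 / 9.600 = 45.211 m while braking, for a total of 14.583 + 45.211 = 59.794 m.
Since a_F ≤ a_L and the follower starts braking later, the follower is never slower than the leader, so the closest approach is when both have stopped.
Minimum gap = 59.794 − 33.908 = 25.886 m.

Minimum gap ≈ 25.9 m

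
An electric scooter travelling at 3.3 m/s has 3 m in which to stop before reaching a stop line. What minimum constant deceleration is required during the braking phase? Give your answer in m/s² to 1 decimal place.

v² = 2a·d ⇒ a = v²/(2d) = 3.3000² / (2 × 3.000) = 10.890 / 6.000 = 1.8150 m/s².

Required deceleration ≈ 1.8 m/s²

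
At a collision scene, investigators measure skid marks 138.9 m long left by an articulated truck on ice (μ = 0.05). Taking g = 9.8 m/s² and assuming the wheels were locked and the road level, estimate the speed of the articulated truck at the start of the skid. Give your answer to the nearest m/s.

Deceleration a = μg = 0.05 × 9.8 = 0.490 m/s².
v = √(2a·d) = √(2 × 0.490 × 138.9) = √136.122 = 11.6671 m/s.

Initial speed ≈ 12 m/s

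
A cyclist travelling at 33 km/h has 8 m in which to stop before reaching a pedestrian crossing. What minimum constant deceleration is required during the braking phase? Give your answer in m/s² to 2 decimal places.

Required deceleration ≈ 5.25 m/s²

33 km/h ÷ 3.6 = 9.1667 m/s.
v² = 2a·d ⇒ a = v²/(2d) = 9.1667² / (2 × 8.000) = 84.028 / 16.000 = 5.2518 m/s².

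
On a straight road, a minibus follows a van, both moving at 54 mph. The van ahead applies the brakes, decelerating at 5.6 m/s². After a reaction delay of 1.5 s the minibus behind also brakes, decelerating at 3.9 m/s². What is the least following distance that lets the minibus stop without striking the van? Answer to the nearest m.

Minimum gap ≈ 59 m

54 mph × 0.44704 = 24.1402 m/s.
Leader travels v²/(2a_L) = 582.749 / 11.200 = 52.031 m before stopping.
Follower covers v·t_r = 24.1402 × 1.5 = 36.210 m while reacting, then v²/(2a_F) = 582.749 / 7.800 = 74.711 m while braking, for a total of 36.210 + 74.711 = 110.921 m.
Since a_F ≤ a_L and the follower starts braking later, the follower is never slower than the leader, so the closest approach is when both have stopped.
Minimum gap = 110.921 − 52.031 = 58.890 m.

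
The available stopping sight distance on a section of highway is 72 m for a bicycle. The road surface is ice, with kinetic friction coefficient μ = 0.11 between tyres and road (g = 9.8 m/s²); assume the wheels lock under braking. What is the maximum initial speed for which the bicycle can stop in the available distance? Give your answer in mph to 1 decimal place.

a = μg = 0.11 × 9.8 = 1.078 m/s².
v²/(2a) = d ⇒ v = √(2 × 1.078 × 72) = √155.23 = 12.4591 m/s.
12.4591 m/s ÷ 0.44704 = 27.870 mph.

Maximum speed ≈ 27.9 mph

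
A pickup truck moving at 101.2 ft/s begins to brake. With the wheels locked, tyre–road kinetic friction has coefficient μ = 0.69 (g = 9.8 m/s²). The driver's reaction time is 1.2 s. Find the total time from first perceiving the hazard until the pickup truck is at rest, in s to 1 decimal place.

101.2 ft/s × 0.3048 = 30.8458 m/s.
a = μg = 0.69 × 9.8 = 6.762 m/s².
Braking time = v/a = 30.8458 / 6.762 = 4.562 s.
Total = 1.2 + 4.562 = 5.762 s.

Total time ≈ 5.8 s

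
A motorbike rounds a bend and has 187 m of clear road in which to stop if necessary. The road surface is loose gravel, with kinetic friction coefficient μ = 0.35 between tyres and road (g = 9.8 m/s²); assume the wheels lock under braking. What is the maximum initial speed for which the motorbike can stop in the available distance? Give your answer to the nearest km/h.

a = μg = 0.35 × 9.8 = 3.430 m/s².
v²/(2a) = d ⇒ v = √(2 × 3.430 × 187) = √1282.82 = 35.8165 m/s.
35.8165 m/s × 3.6 = 128.939 km/h.

Maximum speed ≈ 129 km/h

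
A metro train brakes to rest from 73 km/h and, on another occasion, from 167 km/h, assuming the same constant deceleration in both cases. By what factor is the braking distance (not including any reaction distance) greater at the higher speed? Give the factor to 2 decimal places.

Braking distance d = v²/(2a), so with a fixed, d ∝ v².
Factor = (167/73)² = 2.2877² = 5.2336.

Factor ≈ 5.23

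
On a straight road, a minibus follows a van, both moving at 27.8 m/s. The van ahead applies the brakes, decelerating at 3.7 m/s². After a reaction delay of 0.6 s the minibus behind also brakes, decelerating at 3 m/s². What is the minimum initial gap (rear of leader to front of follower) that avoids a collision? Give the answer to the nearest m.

Minimum gap ≈ 41 m

Leader travels v²/(2a_L) = 772.840 / 7.400 = 104.438 m before stopping.
Follower covers v·t_r = 27.8000 × 0.6 = 16.680 m while reacting, then v²/(2a_F) = 772.840 / 6.000 = 128.807 m while braking, for a total of 16.680 + 128.807 = 145.487 m.
Since a_F ≤ a_L and the follower starts braking later, the follower is never slower than the leader, so the closest approach is when both have stopped.
Minimum gap = 145.487 − 104.438 = 41.049 m.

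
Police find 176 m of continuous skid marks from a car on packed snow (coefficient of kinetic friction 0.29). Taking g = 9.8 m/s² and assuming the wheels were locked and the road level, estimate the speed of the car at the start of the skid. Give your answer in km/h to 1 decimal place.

Deceleration a = μg = 0.29 × 9.8 = 2.842 m/s².
v = √(2a·d) = √(2 × 2.842 × 176) = √1000.384 = 31.6288 m/s.
= 31.6288 × 3.6 = 113.864 km/h.

Initial speed ≈ 113.9 km/h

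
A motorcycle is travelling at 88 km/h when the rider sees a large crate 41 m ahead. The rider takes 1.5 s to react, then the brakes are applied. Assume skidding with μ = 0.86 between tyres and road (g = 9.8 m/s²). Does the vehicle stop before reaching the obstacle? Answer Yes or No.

No

88 km/h ÷ 3.6 = 24.4444 m/s.
a = μg = 0.86 × 9.8 = 8.428 m/s².
Reaction distance = 24.4444 × 1.5 = 36.667 m.
Braking distance = v²/(2a) = 597.529 / 16.856 = 35.449 m.
Total stopping distance = 36.667 + 35.449 = 72.116 m, vs 41 m available — it cannot stop in time and overshoots by 72.116 − 41 = 31.116 m.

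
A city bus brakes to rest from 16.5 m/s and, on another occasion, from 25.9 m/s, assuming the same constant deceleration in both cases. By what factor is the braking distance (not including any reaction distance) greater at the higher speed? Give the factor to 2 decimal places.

Braking distance d = v²/(2a), so with a fixed, d ∝ v².
Factor = (25.9/16.5)² = 1.5697² = 2.4640.

Factor ≈ 2.46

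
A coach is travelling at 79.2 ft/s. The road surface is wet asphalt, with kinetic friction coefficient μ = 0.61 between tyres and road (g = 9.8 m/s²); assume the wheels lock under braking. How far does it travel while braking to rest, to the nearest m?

79.2 ft/s × 0.3048 = 24.1402 m/s.
a = μg = 0.61 × 9.8 = 5.978 m/s².
Braking distance = v²/(2a) = 24.1402² / (2 × 5.978) = 582.749 / 11.956 = 48.741 m.

Braking distance ≈ 49 m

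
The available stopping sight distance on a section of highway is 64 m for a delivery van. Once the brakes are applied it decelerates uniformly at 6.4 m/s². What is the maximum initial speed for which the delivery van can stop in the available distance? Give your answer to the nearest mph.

v²/(2a) = d ⇒ v = √(2 × 6.400 × 64) = √819.20 = 28.6217 m/s.
28.6217 m/s ÷ 0.44704 = 64.025 mph.

Maximum speed ≈ 64 mph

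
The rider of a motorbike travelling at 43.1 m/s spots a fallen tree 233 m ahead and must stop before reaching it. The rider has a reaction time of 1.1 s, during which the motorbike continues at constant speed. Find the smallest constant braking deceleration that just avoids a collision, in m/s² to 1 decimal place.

Required deceleration ≈ 5.0 m/s²

Distance covered during reaction = 43.1000 × 1.1 = 47.410 m.
Distance available for braking: 233 − 47.410 = 185.590 m.
v² = 2a·d ⇒ a = v²/(2d) = 43.1000² / (2 × 185.590) = 1857.610 / 371.180 = 5.0046 m/s².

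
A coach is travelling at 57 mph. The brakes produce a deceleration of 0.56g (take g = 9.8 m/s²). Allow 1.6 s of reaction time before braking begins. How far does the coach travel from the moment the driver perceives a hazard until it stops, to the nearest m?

Total stopping distance ≈ 100 m

57 mph × 0.44704 = 25.4813 m/s.
a = 0.56 × 9.8 = 5.488 m/s².
Reaction distance = v·t_r = 25.4813 × 1.6 = 40.770 m.
Braking distance = v²/(2a) = 25.4813² / (2 × 5.488) = 649.297 / 10.976 = 59.156 m.
Total = 40.770 + 59.156 = 99.926 m.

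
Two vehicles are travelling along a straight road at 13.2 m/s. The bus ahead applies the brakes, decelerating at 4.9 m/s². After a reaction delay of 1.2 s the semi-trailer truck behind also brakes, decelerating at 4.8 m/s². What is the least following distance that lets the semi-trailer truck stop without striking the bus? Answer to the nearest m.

Leader travels v²/(2a_L) = 174.240 / 9.800 = 17.780 m before stopping.
Follower covers v·t_r = 13.2000 × 1.2 = 15.840 m while reacting, then v²/(2a_F) = 174.240 / 9.600 = 18.150 m while braking, for a total of 15.840 + 18.150 = 33.990 m.
Since a_F ≤ a_L and the follower starts braking later, the follower is never slower than the leader, so the closest approach is when both have stopped.
Minimum gap = 33.990 − 17.780 = 16.210 m.

Minimum gap ≈ 16 m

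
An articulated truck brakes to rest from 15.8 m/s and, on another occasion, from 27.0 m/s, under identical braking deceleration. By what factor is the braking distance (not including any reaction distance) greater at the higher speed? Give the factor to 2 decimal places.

Braking distance d = v²/(2a), so with a fixed, d ∝ v².
Factor = (27.0/15.8)² = 1.7089² = 2.9203.

Factor ≈ 2.92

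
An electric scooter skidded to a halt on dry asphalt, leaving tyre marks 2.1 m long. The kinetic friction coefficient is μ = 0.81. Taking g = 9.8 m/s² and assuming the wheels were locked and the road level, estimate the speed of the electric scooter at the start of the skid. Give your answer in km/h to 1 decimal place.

Deceleration a = μg = 0.81 × 9.8 = 7.938 m/s².
v = √(2a·d) = √(2 × 7.938 × 2.1) = √33.340 = 5.7741 m/s.
= 5.7741 × 3.6 = 20.787 km/h.

Initial speed ≈ 20.8 km/h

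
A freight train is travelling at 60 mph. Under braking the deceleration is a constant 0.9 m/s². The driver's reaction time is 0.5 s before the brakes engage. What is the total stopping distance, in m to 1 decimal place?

Total stopping distance ≈ 413.1 m

60 mph × 0.44704 = 26.8224 m/s.
Reaction distance = v·t_r = 26.8224 × 0.5 = 13.411 m.
Braking distance = v²/(2a) = 26.8224² / (2 × 0.900) = 719.441 / 1.800 = 399.689 m.
Total = 13.411 + 399.689 = 413.100 m.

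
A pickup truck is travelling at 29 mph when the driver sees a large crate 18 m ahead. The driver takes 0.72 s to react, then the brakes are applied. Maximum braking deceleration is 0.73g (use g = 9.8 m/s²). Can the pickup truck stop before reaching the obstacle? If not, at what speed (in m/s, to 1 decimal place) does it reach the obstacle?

29 mph × 0.44704 = 12.9642 m/s.
a = 0.73 × 9.8 = 7.154 m/s².
Reaction distance = 12.9642 × 0.72 = 9.334 m.
Braking distance needed to stop: v²/(2a) = 168.070 / 14.308 = 11.747 m, so total needed = 9.334 + 11.747 = 21.081 m > 18 m — it cannot stop.
Distance remaining when braking begins: 18 − 9.334 = 8.666 m.
v² = v₀² − 2a·d = 168.070 − 2 × 7.154 × 8.666 = 44.077 m²/s².
v = √44.077 = 6.639 m/s.

No — it strikes the obstacle at 6.6 m/s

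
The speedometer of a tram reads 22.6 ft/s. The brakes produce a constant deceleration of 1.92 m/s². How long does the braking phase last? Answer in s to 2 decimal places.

22.6 ft/s × 0.3048 = 6.8885 m/s.
Braking time = v/a = 6.8885 / 1.920 = 3.588 s.

Braking time ≈ 3.59 s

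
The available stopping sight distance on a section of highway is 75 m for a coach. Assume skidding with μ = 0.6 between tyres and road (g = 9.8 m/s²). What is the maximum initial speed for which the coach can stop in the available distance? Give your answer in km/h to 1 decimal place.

a = μg = 0.6 × 9.8 = 5.880 m/s².
v²/(2a) = d ⇒ v = √(2 × 5.880 × 75) = √882.00 = 29.6985 m/s.
29.6985 m/s × 3.6 = 106.915 km/h.

Maximum speed ≈ 106.9 km/h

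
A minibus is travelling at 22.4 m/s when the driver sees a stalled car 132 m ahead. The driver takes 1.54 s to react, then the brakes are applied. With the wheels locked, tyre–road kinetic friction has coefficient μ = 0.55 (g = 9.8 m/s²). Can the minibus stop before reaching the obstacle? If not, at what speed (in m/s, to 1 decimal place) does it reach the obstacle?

Yes — it stops about 51.0 m short of the obstacle, so it never reaches it

a = μg = 0.55 × 9.8 = 5.390 m/s².
Reaction distance = 22.4000 × 1.54 = 34.496 m.
Braking distance = v²/(2a) = 501.760 / 10.780 = 46.545 m.
Total stopping distance = 34.496 + 46.545 = 81.041 m, vs 132 m available — it stops with 132 − 81.041 = 50.959 m to spare.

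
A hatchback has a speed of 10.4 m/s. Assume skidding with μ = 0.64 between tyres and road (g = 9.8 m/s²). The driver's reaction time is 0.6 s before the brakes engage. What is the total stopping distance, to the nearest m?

a = μg = 0.64 × 9.8 = 6.272 m/s².
Reaction distance = v·t_r = 10.4000 × 0.6 = 6.240 m.
Braking distance = v²/(2a) = 10.4000² / (2 × 6.272) = 108.160 / 12.544 = 8.622 m.
Total = 6.240 + 8.622 = 14.862 m.

Total stopping distance ≈ 15 m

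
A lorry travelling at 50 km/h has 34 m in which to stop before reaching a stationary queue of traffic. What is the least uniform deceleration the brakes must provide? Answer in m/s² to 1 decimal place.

Required deceleration ≈ 2.8 m/s²

50 km/h ÷ 3.6 = 13.8889 m/s.
v² = 2a·d ⇒ a = v²/(2d) = 13.8889² / (2 × 34.000) = 192.902 / 68.000 = 2.8368 m/s².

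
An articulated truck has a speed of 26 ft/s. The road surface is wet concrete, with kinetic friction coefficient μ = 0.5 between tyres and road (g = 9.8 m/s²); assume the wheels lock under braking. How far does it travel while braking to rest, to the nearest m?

Braking distance ≈ 6 m

26 ft/s × 0.3048 = 7.9248 m/s.
a = μg = 0.5 × 9.8 = 4.900 m/s².
Braking distance = v²/(2a) = 7.9248² / (2 × 4.900) = 62.802 / 9.800 = 6.408 m.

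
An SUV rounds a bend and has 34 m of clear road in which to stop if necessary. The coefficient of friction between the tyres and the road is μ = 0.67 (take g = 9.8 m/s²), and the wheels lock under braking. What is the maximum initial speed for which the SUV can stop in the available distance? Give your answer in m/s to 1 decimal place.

Maximum speed ≈ 21.1 m/s

a = μg = 0.67 × 9.8 = 6.566 m/s².
v²/(2a) = d ⇒ v = √(2 × 6.566 × 34) = √446.49 = 21.1303 m/s.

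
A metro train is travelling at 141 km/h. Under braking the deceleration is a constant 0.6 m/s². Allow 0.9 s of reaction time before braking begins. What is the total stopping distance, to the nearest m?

141 km/h ÷ 3.6 = 39.1667 m/s.
Reaction distance = v·t_r = 39.1667 × 0.9 = 35.250 m.
Braking distance = v²/(2a) = 39.1667² / (2 × 0.600) = 1534.030 / 1.200 = 1278.358 m.
Total = 35.250 + 1278.358 = 1313.608 m.

Total stopping distance ≈ 1314 m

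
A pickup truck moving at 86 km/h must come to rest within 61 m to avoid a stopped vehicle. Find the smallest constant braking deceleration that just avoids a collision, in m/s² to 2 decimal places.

86 km/h ÷ 3.6 = 23.8889 m/s.
v² = 2a·d ⇒ a = v²/(2d) = 23.8889² / (2 × 61.000) = 570.680 / 122.000 = 4.6777 m/s².

Required deceleration ≈ 4.68 m/s²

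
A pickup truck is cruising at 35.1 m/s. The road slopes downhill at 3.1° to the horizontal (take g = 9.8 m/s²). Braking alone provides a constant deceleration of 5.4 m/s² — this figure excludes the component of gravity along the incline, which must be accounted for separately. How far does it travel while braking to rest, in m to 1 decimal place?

Braking distance ≈ 126.5 m

Gravity along the downhill slope reduces the braking deceleration: a_eff = 5.400 − 9.8·sin 3.1° = 5.400 − 0.530 = 4.870 m/s².
Braking distance = v²/(2a) = 35.1000² / (2 × 4.870) = 1232.010 / 9.740 = 126.490 m.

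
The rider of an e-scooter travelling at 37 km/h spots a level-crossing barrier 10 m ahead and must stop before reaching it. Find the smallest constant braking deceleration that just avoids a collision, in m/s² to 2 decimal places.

Required deceleration ≈ 5.28 m/s²

37 km/h ÷ 3.6 = 10.2778 m/s.
v² = 2a·d ⇒ a = v²/(2d) = 10.2778² / (2 × 10.000) = 105.633 / 20.000 = 5.2816 m/s².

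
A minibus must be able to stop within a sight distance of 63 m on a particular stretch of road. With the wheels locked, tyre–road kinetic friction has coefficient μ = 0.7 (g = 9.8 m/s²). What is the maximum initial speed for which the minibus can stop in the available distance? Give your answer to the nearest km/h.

a = μg = 0.7 × 9.8 = 6.860 m/s².
v²/(2a) = d ⇒ v = √(2 × 6.860 × 63) = √864.36 = 29.4000 m/s.
29.4000 m/s × 3.6 = 105.840 km/h.

Maximum speed ≈ 106 km/h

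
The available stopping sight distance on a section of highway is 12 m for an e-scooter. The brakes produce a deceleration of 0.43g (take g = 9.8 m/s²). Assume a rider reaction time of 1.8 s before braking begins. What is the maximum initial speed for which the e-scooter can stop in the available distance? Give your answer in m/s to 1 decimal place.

Maximum speed ≈ 5.0 m/s

a = 0.43 × 9.8 = 4.214 m/s².
Stopping distance: v·t_r + v²/(2a) = 12 with t_r = 1.8 s and a = 4.214 m/s².
So v² + 15.170 v − 101.14 = 0.
Positive root: v = −a·t_r + √((a·t_r)² + 2a·d) = −7.585 + √(57.532 + 101.14) = 5.0115 m/s.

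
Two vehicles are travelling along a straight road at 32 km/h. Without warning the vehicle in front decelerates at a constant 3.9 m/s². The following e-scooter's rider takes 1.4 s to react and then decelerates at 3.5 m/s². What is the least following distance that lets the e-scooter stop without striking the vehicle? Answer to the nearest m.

Minimum gap ≈ 14 m

32 km/h ÷ 3.6 = 8.8889 m/s.
Leader travels v²/(2a_L) = 79.013 / 7.800 = 10.130 m before stopping.
Follower covers v·t_r = 8.8889 × 1.4 = 12.444 m while reacting, then v²/(2a_F) = 79.013 / 7.000 = 11.288 m while braking, for a total of 12.444 + 11.288 = 23.732 m.
Since a_F ≤ a_L and the follower starts braking later, the follower is never slower than the leader, so the closest approach is when both have stopped.
Minimum gap = 23.732 − 10.130 = 13.602 m.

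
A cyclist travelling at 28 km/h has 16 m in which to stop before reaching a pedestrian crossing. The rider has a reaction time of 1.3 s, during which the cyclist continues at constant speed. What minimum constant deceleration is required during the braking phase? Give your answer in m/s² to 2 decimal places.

28 km/h ÷ 3.6 = 7.7778 m/s.
Distance covered during reaction = 7.7778 × 1.3 = 10.111 m.
Distance available for braking: 16 − 10.111 = 5.889 m.
v² = 2a·d ⇒ a = v²/(2d) = 7.7778² / (2 × 5.889) = 60.494 / 11.778 = 5.1362 m/s².

Required deceleration ≈ 5.14 m/s²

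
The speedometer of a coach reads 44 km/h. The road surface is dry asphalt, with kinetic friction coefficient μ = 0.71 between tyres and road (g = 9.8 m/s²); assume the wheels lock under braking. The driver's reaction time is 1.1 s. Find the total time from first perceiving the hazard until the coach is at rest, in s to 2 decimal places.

44 km/h ÷ 3.6 = 12.2222 m/s.
a = μg = 0.71 × 9.8 = 6.958 m/s².
Braking time = v/a = 12.2222 / 6.958 = 1.757 s.
Total = 1.1 + 1.757 = 2.857 s.

Total time ≈ 2.86 s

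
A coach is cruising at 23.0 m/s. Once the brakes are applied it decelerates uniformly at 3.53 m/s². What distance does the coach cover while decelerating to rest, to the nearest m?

Braking distance ≈ 75 m

Braking distance = v²/(2a) = 23.0000² / (2 × 3.530) = 529.000 / 7.060 = 74.929 m.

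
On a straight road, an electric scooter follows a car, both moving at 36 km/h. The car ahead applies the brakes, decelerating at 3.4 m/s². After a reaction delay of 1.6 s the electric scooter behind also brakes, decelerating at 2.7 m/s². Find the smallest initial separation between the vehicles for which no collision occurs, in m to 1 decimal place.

36 km/h ÷ 3.6 = 10.0000 m/s.
Leader travels v²/(2a_L) = 100.000 / 6.800 = 14.706 m before stopping.
Follower covers v·t_r = 10.0000 × 1.6 = 16.000 m while reacting, then v²/(2a_F) = 100.000 / 5.400 = 18.519 m while braking, for a total of 16.000 + 18.519 = 34.519 m.
Since a_F ≤ a_L and the follower starts braking later, the follower is never slower than the leader, so the closest approach is when both have stopped.
Minimum gap = 34.519 − 14.706 = 19.813 m.

Minimum gap ≈ 19.8 m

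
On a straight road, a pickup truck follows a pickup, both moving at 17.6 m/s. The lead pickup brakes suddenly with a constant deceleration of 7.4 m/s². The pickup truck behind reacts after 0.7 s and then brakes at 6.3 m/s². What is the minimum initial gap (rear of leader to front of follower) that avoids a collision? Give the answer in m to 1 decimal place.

Minimum gap ≈ 16.0 m

Leader travels v²/(2a_L) = 309.760 / 14.800 = 20.930 m before stopping.
Follower covers v·t_r = 17.6000 × 0.7 = 12.320 m while reacting, then v²/(2a_F) = 309.760 / 12.600 = 24.584 m while braking, for a total of 12.320 + 24.584 = 36.904 m.
Since a_F ≤ a_L and the follower starts braking later, the follower is never slower than the leader, so the closest approach is when both have stopped.
Minimum gap = 36.904 − 20.930 = 15.974 m.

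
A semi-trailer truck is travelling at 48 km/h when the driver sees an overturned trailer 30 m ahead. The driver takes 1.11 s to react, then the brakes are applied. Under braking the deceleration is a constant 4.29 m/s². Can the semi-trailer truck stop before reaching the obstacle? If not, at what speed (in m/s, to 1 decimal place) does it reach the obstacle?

48 km/h ÷ 3.6 = 13.3333 m/s.
Reaction distance = 13.3333 × 1.11 = 14.800 m.
Braking distance needed to stop: v²/(2a) = 177.777 / 8.580 = 20.720 m, so total needed = 14.800 + 20.720 = 35.520 m > 30 m — it cannot stop.
Distance remaining when braking begins: 30 − 14.800 = 15.200 m.
v² = v₀² − 2a·d = 177.777 − 2 × 4.290 × 15.200 = 47.361 m²/s².
v = √47.361 = 6.882 m/s.

No — it strikes the obstacle at 6.9 m/s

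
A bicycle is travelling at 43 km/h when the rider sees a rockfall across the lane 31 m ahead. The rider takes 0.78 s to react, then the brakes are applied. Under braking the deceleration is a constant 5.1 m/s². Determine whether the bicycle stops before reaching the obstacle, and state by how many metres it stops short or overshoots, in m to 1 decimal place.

43 km/h ÷ 3.6 = 11.9444 m/s.
Reaction distance = 11.9444 × 0.78 = 9.317 m.
Braking distance = v²/(2a) = 142.669 / 10.200 = 13.987 m.
Total stopping distance = 9.317 + 13.987 = 23.304 m, vs 31 m available — it stops with 31 − 23.304 = 7.696 m to spare.

Yes — it stops 7.7 m short of the obstacle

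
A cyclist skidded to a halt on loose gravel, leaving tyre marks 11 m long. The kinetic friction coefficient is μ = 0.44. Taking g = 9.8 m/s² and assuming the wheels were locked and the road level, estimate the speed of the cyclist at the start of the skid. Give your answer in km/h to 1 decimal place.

Deceleration a = μg = 0.44 × 9.8 = 4.312 m/s².
v = √(2a·d) = √(2 × 4.312 × 11) = √94.864 = 9.7398 m/s.
= 9.7398 × 3.6 = 35.063 km/h.

Initial speed ≈ 35.1 km/h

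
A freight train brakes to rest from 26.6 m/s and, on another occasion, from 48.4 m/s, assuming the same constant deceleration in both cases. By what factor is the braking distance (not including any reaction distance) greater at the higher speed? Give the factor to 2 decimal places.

Braking distance d = v²/(2a), so with a fixed, d ∝ v².
Factor = (48.4/26.6)² = 1.8195² = 3.3106.

Factor ≈ 3.31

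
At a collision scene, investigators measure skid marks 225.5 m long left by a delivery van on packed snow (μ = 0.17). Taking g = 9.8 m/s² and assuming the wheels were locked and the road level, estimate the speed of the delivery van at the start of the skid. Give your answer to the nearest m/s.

Deceleration a = μg = 0.17 × 9.8 = 1.666 m/s².
v = √(2a·d) = √(2 × 1.666 × 225.5) = √751.366 = 27.4111 m/s.

Initial speed ≈ 27 m/s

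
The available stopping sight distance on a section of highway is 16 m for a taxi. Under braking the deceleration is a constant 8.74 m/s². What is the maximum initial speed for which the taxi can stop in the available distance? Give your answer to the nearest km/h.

v²/(2a) = d ⇒ v = √(2 × 8.740 × 16) = √279.68 = 16.7236 m/s.
16.7236 m/s × 3.6 = 60.205 km/h.

Maximum speed ≈ 60 km/h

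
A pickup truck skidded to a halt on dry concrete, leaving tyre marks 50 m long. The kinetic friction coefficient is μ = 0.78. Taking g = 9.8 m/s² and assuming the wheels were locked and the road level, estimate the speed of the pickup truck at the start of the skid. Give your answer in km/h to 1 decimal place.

Deceleration a = μg = 0.78 × 9.8 = 7.644 m/s².
v = √(2a·d) = √(2 × 7.644 × 50) = √764.400 = 27.6478 m/s.
= 27.6478 × 3.6 = 99.532 km/h.

Initial speed ≈ 99.5 km/h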